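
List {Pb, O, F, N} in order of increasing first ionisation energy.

Pb < O < N < F

N is in period 2, group 15; O is in period 2, group 16; F is in period 2, group 17; Pb is in period 6, group 14.
Removing the outermost electron gets harder across a period and easier down a group.
Here both period and group differ, so the two effects have to be weighed against each other.
O > Pb: relative to Pb, both the across-period and down-group shifts push O's first ionization energy up.
N > O: this pair runs against the simple trend — see the exception note.
F > N: F lies to the right of N in period 2, so the across-period effect alone puts F higher.
Note the exception: N has a higher first ionization energy than O, contrary to the simple trend — pairing an electron in O's 2p⁴ costs repulsion energy, so O ionizes more easily than half-filled N (2p³).
Tabulated first ionization energy (kJ/mol): N 1402, O 1314, F 1681, Pb 716.
So from lowest to highest: Pb < O < N < F.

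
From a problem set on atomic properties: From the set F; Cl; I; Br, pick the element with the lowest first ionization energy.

First ionization energy rises across a period (greater Z_eff holds electrons more tightly) and falls down a group (valence electrons are farther from the nucleus).
All are in group 17, so first ionization energy increases up the group.
The lowest first ionization energy among these belongs to I.

I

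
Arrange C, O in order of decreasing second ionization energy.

O > C

The second ionization energy removes an electron from the +1 ion. For each element: C⁺ still has 3 valence electrons; O⁺ still has 5 valence electrons.
All are still removing valence electrons, so compare the +1 ions as you would atoms: IE_2 generally rises across a period (higher Z_eff) and falls down a group (larger shell), subject to the usual subshell exceptions.
Valence configurations: C⁺ [He]2s²2p¹, O⁺ [He]2s²2p³.
Tabulated IE_2 (kJ/mol): C 2353, O 3388.
So the second ionization energies run C < O.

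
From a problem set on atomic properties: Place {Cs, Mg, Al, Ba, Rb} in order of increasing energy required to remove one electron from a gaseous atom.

Removing the outermost electron gets harder across a period and easier down a group.
These span different periods and groups, so the two trends combine.
Rb > Cs: Rb sits above Cs in group 1, so the down-group effect alone puts Rb higher.
Ba > Rb: period and group pull opposite ways; the across-period shift dominates (503 vs 403 kJ/mol).
Al > Ba: both effects reinforce here, so Al is clearly the higher of the two.
Mg > Al: this pair runs against the simple trend — see the exception note.
Note the exception: Mg has a higher first ionization energy than Al, contrary to the simple trend — Al's single 3p electron is easier to remove than one from Mg's filled 3s².
For reference (kJ/mol): Mg 738, Al 578, Rb 403, Cs 376, Ba 503.
So from lowest to highest: Cs < Rb < Ba < Al < Mg.

Cs < Rb < Ba < Al < Mg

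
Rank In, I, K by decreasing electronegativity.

K is in period 4, group 1; In is in period 5, group 13; I is in period 5, group 17.
Electronegativity increases across a period and decreases down a group, tracking effective nuclear charge and atomic size.
Here both period and group differ, so the two effects have to be weighed against each other.
In > K: period and group pull opposite ways; the across-period shift dominates (1.78 vs 0.82).
I > In: I lies to the right of In in period 5, so the across-period effect alone puts I higher.
Approximate values (Pauling): K 0.82, In 1.78, I 2.66.
So from highest to lowest: I > In > K.

I > In > K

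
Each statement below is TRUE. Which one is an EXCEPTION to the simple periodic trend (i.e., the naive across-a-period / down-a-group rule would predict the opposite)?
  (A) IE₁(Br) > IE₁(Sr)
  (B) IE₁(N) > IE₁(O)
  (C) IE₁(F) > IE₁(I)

(B)

The general trend: first ionization energy increases across a period and decreases down a group.
(A) Br (period 4, group 17) vs Sr (period 5, group 2): the stated order agrees with the simple trend.
(B) N (period 2, group 15) vs O (period 2, group 16): the stated order contradicts the simple trend.
(C) F (period 2, group 17) vs I (period 5, group 17): the stated order agrees with the simple trend.
The exception is (B): pairing an electron in O's 2p⁴ costs repulsion energy, so O ionizes more easily than half-filled N (2p³).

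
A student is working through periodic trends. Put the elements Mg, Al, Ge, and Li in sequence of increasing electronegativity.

Li < Mg < Al < Ge

Li is in period 2, group 1; Mg is in period 3, group 2; Al is in period 3, group 13; Ge is in period 4, group 14.
Electronegativity increases across a period and decreases down a group, tracking effective nuclear charge and atomic size.
Here both period and group differ, so the two effects have to be weighed against each other.
Mg > Li: the two effects oppose for this pair; the across-period effect wins (1.31 vs 0.98).
Al > Mg: Al lies to the right of Mg in period 3, so the across-period effect alone puts Al higher.
Ge > Al: period and group pull opposite ways; the across-period shift dominates (2.01 vs 1.61).
For reference (Pauling): Li 0.98, Mg 1.31, Al 1.61, Ge 2.01.
So from lowest to highest: Li < Mg < Al < Ge.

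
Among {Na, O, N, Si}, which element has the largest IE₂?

After 1 electron has been removed, what remains? Na⁺ is the bare [Ne] core; O⁺ still has 5 valence electrons; N⁺ still has 4 valence electrons; Si⁺ still has 3 valence electrons.
Pulling an electron out of a noble-gas core costs far more than removing a remaining valence electron, so Na sits at the high end of IE_2.
Valence configurations: O⁺ [He]2s²2p³, N⁺ [He]2s²2p², Si⁺ [Ne]3s²3p¹.
Tabulated IE_2 (kJ/mol): Na 4562, O 3388, N 2856, Si 1577.
Hence IE_2: Si < N < O < Na.

Na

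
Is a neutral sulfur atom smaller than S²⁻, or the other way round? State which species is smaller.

S

Forming S²⁻ adds 2 electrons to S. More electron–electron repulsion in the same shell, with unchanged nuclear charge, lets the cloud expand.
An anion is larger than its parent atom: S²⁻ > S.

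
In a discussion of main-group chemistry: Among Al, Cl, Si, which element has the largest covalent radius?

Al

Al is in period 3, group 13; Si is in period 3, group 14; Cl is in period 3, group 17.
Moving right in a period, electrons are added to the same shell under a stronger nuclear pull, so atoms get smaller; moving down, a new shell is opened and atoms get larger.
All lie in period 3, so atomic radius increases right to left.
The largest covalent radius among these belongs to Al.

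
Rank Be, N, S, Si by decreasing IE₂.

The second ionization energy removes an electron from the +1 ion. For each element: Be⁺ still has 1 valence electron; N⁺ still has 4 valence electrons; S⁺ still has 5 valence electrons; Si⁺ still has 3 valence electrons.
All are still removing valence electrons, so compare the +1 ions as you would atoms: IE_2 generally rises across a period (higher Z_eff) and falls down a group (larger shell), subject to the usual subshell exceptions.
Valence configurations: Be⁺ [He]2s¹, N⁺ [He]2s²2p², S⁺ [Ne]3s²3p³, Si⁺ [Ne]3s²3p¹.
The numbers (kJ/mol): Be 1757, N 2856, S 2252, Si 1577.
So the second ionization energies run Si < Be < S < N.

N, S, Be, Si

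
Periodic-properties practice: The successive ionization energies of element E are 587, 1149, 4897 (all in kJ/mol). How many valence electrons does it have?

Look for the largest jump between consecutive ionization energies: IE3/IE2 ≈ 4.3, far larger than any earlier ratio.
That jump marks the point where a core electron is being removed. So the atom has 2 valence electrons.

2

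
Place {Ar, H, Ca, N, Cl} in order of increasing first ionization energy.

H is in period 1, group 1; N is in period 2, group 15; Cl is in period 3, group 17; Ar is in period 3, group 18; Ca is in period 4, group 2.
First ionization energy rises across a period (greater Z_eff holds electrons more tightly) and falls down a group (valence electrons are farther from the nucleus).
These span different periods and groups, so the two trends combine.
Cl > Ca: both effects reinforce here, so Cl is clearly the higher of the two.
H > Cl: period and group pull opposite ways; the down-group shift dominates (1312 vs 1251 kJ/mol).
N > H: the two effects oppose for this pair; the across-period effect wins (1402 vs 1312 kJ/mol).
Ar > N: the two effects oppose for this pair; the across-period effect wins (1521 vs 1402 kJ/mol).
Tabulated first ionization energy (kJ/mol): H 1312, N 1402, Cl 1251, Ar 1521, Ca 590.
So from lowest to highest: Ca < Cl < H < N < Ar.

Ca < Cl < H < N < Ar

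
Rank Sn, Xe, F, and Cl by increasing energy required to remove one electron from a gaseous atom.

First ionization energy rises across a period (greater Z_eff holds electrons more tightly) and falls down a group (valence electrons are farther from the nucleus).
Neither a single period nor a single group — weigh both effects.
Xe > Sn: both are in period 5; the period trend gives Xe the larger value.
Cl > Xe: period and group pull opposite ways; the down-group shift dominates (1251 vs 1170 kJ/mol).
F > Cl: they share group 17; the group trend gives F the larger value.
Tabulated first ionization energy (kJ/mol): F 1681, Cl 1251, Sn 709, Xe 1170.
So from lowest to highest: Sn < Xe < Cl < F.

Sn < Xe < Cl < F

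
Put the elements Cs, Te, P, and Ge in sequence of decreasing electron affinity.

P is in period 3, group 15; Ge is in period 4, group 14; Te is in period 5, group 16; Cs is in period 6, group 1.
Electron affinity generally becomes more exothermic across a period toward the halogens and less exothermic down a group.
These span different periods and groups, so the two trends combine.
P > Cs: both effects reinforce here, so P is clearly the higher of the two.
Ge > P: this pair runs against the simple trend — see the exception note.
Te > Ge: period and group pull opposite ways; the across-period shift dominates (190 vs 119 kJ/mol).
Note the exception: Ge has a higher electron affinity than P, contrary to the simple trend — adding an electron to P's half-filled np³ subshell costs electron-pairing energy.
For reference (kJ/mol): P 72, Ge 119, Te 190, Cs 46.
So from highest to lowest: Te > Ge > P > Cs.

Te > Ge > P > Cs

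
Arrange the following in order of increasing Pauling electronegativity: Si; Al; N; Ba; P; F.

Electronegativity increases across a period and decreases down a group, tracking effective nuclear charge and atomic size.
Here both period and group differ, so the two effects have to be weighed against each other.
Al > Ba: relative to Ba, both the across-period and down-group shifts push Al's electronegativity up.
Si > Al: Si lies to the right of Al in period 3, so the across-period effect alone puts Si higher.
P > Si: P lies to the right of Si in period 3, so the across-period effect alone puts P higher.
N > P: N sits above P in group 15, so the down-group effect alone puts N higher.
F > N: both are in period 2; the period trend gives F the larger value.
For reference (Pauling): N 3.04, F 3.98, Al 1.61, Si 1.90, P 2.19, Ba 0.89.
So from lowest to highest: Ba < Al < Si < P < N < F.

Ba < Al < Si < P < N < F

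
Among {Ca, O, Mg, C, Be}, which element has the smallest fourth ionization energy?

Consider each +3 ion: Ca³⁺ is already 1 electron into the core; O³⁺ still has 3 valence electrons; Mg³⁺ is already 1 electron into the core; C³⁺ still has 1 valence electron; Be³⁺ is already 1 electron into the core.
Usually core removal costs more than valence removal, but here the competition is close: a tightly held n=2 valence electron can cost more to remove than an n=3 core electron, so the actual values have to decide it.
Valence configurations: O³⁺ [He]2s²2p¹, C³⁺ [He]2s¹.
The numbers (kJ/mol): Ca 6491, O 7469, Mg 10543, C 6223, Be 21007.
Putting it together, IE_4: C < Ca < O < Mg < Be.

C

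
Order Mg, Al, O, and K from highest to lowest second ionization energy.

O > K > Al > Mg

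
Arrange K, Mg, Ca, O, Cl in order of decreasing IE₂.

The second ionization energy removes an electron from the +1 ion. For each element: K⁺ is the bare [Ar] core; Mg⁺ still has 1 valence electron; Ca⁺ still has 1 valence electron; O⁺ still has 5 valence electrons; Cl⁺ still has 6 valence electrons.
Usually core removal costs more than valence removal, but here the competition is close: a tightly held n=2 valence electron can cost more to remove than an n=3 core electron, so the actual values have to decide it.
Valence configurations: Mg⁺ [Ne]3s¹, Ca⁺ [Ar]4s¹, O⁺ [He]2s²2p³, Cl⁺ [Ne]3s²3p⁴.
Approximate IE_2 values (kJ/mol): K 3052, Mg 1451, Ca 1145, O 3388, Cl 2298.
Overall IE_2 order: Ca < Mg < Cl < K < O.

O > K > Cl > Mg > Ca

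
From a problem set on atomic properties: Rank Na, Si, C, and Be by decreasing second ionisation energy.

The second ionization energy removes an electron from the +1 ion. For each element: Na⁺ is the bare [Ne] core; Si⁺ still has 3 valence electrons; C⁺ still has 3 valence electrons; Be⁺ still has 1 valence electron.
Breaking into a closed-shell core is much more expensive than removing a leftover valence electron — Na has the largest IE_2 here.
Valence configurations: Si⁺ [Ne]3s²3p¹, C⁺ [He]2s²2p¹, Be⁺ [He]2s¹.
The numbers (kJ/mol): Na 4562, Si 1577, C 2353, Be 1757.
Overall IE_2 order: Si < Be < C < Na.

Na > C > Be > Si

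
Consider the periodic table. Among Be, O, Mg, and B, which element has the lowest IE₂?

Mg

IE_2 is the cost of taking one more electron from the +1 cation: Be⁺ still has 1 valence electron; O⁺ still has 5 valence electrons; Mg⁺ still has 1 valence electron; B⁺ still has 2 valence electrons.
All are still removing valence electrons, so compare the +1 ions as you would atoms: IE_2 generally rises across a period (higher Z_eff) and falls down a group (larger shell), subject to the usual subshell exceptions.
Valence configurations: Be⁺ [He]2s¹, O⁺ [He]2s²2p³, Mg⁺ [Ne]3s¹, B⁺ [He]2s².
The numbers (kJ/mol): Be 1757, O 3388, Mg 1451, B 2427.
So the second ionization energies run Mg < Be < B < O.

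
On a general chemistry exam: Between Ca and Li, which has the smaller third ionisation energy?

Consider each +2 ion: Ca²⁺ is the bare [Ar] core; Li²⁺ is already 1 electron into the core.
All of these are removing an electron from a noble-gas core or deeper; the smaller core (lower principal quantum number) is held far more tightly, and within a period the higher nuclear charge binds the same core more tightly.
Tabulated IE_3 (kJ/mol): Ca 4912, Li 11815.
So the third ionization energies run Ca < Li.

Ca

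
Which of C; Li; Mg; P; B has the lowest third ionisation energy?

After 2 electrons have been removed, what remains? C²⁺ still has 2 valence electrons; Li²⁺ is already 1 electron into the core; Mg²⁺ is the bare [Ne] core; P²⁺ still has 3 valence electrons; B²⁺ still has 1 valence electron.
Pulling an electron out of a noble-gas core costs far more than removing a remaining valence electron, so Mg and Li sit at the high end of IE_3.
Valence configurations: C²⁺ [He]2s², P²⁺ [Ne]3s²3p¹, B²⁺ [He]2s¹.
The numbers (kJ/mol): C 4620, Li 11815, Mg 7733, P 2914, B 3660.
Putting it together, IE_3: P < B < C < Mg < Li.

P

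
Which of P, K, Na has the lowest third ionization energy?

P

After 2 electrons have been removed, what remains? P²⁺ still has 3 valence electrons; K²⁺ is already 1 electron into the core; Na²⁺ is already 1 electron into the core.
Core electrons are held far more tightly than valence electrons, so K and Na top the IE_3 order.
Approximate IE_3 values (kJ/mol): P 2914, K 4420, Na 6910.
Overall IE_3 order: P < K < Na.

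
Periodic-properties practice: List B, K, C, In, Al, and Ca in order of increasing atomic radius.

C < B < Al < In < Ca < K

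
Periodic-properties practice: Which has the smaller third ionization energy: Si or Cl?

Consider each +2 ion: Si²⁺ still has 2 valence electrons; Cl²⁺ still has 5 valence electrons.
All are still removing valence electrons, so compare the +2 ions as you would atoms: IE_3 generally rises across a period (higher Z_eff) and falls down a group (larger shell), subject to the usual subshell exceptions.
Valence configurations: Si²⁺ [Ne]3s², Cl²⁺ [Ne]3s²3p³.
The numbers (kJ/mol): Si 3232, Cl 3822.
Hence IE_3: Si < Cl.

Si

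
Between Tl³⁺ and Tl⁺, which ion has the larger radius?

Both ions have Z = 81 protons, but Tl³⁺ has lost more electrons, so its remaining electrons feel a larger effective nuclear charge per electron and are pulled in more tightly.
Higher positive charge → smaller ion, so Tl⁺ > Tl³⁺.

Tl⁺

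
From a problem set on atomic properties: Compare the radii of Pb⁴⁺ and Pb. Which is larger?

Pb

Forming Pb⁴⁺ removes 4 electrons from Pb. Fewer electrons for the same nuclear charge means less shielding and a higher Z_eff on the remaining electrons.
A cation is smaller than its parent atom: Pb⁴⁺ < Pb.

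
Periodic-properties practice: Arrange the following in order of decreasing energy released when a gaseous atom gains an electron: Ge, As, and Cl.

Cl > Ge > As

Electron affinity generally becomes more exothermic across a period toward the halogens and less exothermic down a group.
These span different periods and groups, so the two trends combine.
Ge > As: this pair runs against the simple trend — see the exception note.
Cl > Ge: both effects reinforce here, so Cl is clearly the higher of the two.
Note the exception: Ge has a higher electron affinity than As, contrary to the simple trend — adding an electron to As's half-filled 4p³ is unfavourable, so Ge (4p²) has the more exothermic EA.
Tabulated electron affinity (kJ/mol): Cl 349, Ge 119, As 78.
So from highest to lowest: Cl > Ge > As.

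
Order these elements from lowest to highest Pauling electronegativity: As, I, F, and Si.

Si, As, I, F

F is in period 2, group 17; Si is in period 3, group 14; As is in period 4, group 15; I is in period 5, group 17.
Atoms toward the upper right of the periodic table pull bonding electrons most strongly.
These span different periods and groups, so the two trends combine.
As > Si: the two effects oppose for this pair; the across-period effect wins (2.18 vs 1.90).
I > As: period and group pull opposite ways; the across-period shift dominates (2.66 vs 2.18).
F > I: they share group 17; the group trend gives F the larger value.
Tabulated electronegativity (Pauling): F 3.98, Si 1.90, As 2.18, I 2.66.
So from lowest to highest: Si < As < I < F.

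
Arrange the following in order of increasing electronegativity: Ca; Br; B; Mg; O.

Ca < Mg < B < Br < O

B is in period 2, group 13; O is in period 2, group 16; Mg is in period 3, group 2; Ca is in period 4, group 2; Br is in period 4, group 17.
Electronegativity increases across a period and decreases down a group, tracking effective nuclear charge and atomic size.
These span different periods and groups, so the two trends combine.
Mg > Ca: they share group 2; the group trend gives Mg the larger value.
B > Mg: relative to Mg, both the across-period and down-group shifts push B's electronegativity up.
Br > B: period and group pull opposite ways; the across-period shift dominates (2.96 vs 2.04).
O > Br: period and group pull opposite ways; the down-group shift dominates (3.44 vs 2.96).
Approximate values (Pauling): B 2.04, O 3.44, Mg 1.31, Ca 1.00, Br 2.96.
So from lowest to highest: Ca < Mg < B < Br < O.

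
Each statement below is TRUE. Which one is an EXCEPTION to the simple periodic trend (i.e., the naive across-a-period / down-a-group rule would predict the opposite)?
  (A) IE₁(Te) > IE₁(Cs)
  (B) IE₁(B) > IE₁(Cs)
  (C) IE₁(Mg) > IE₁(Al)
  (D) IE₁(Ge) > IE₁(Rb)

(C)

The general trend: first ionisation energy increases across a period and decreases down a group.
(A) Te (period 5, group 16) vs Cs (period 6, group 1): the stated order agrees with the simple trend.
(B) B (period 2, group 13) vs Cs (period 6, group 1): the stated order agrees with the simple trend.
(C) Mg (period 3, group 2) vs Al (period 3, group 13): the stated order contradicts the simple trend.
(D) Ge (period 4, group 14) vs Rb (period 5, group 1): the stated order agrees with the simple trend.
The exception is (C): Al's single 3p electron is easier to remove than one from Mg's filled 3s².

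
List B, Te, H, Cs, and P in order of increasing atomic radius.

H < B < P < Te < Cs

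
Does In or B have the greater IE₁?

B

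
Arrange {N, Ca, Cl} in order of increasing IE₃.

Cl, N, Ca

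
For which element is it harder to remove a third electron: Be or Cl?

Be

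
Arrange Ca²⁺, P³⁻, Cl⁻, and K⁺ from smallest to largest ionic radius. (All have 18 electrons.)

Ca²⁺ < K⁺ < Cl⁻ < P³⁻

All of these have 18 electrons, so size is governed by nuclear charge alone: the more protons, the stronger the pull on the same electron cloud, and the smaller the ion.
Nuclear charges: Ca²⁺ (Z=20), K⁺ (Z=19), Cl⁻ (Z=17), P³⁻ (Z=15).
Smallest to largest: Ca²⁺ < K⁺ < Cl⁻ < P³⁻.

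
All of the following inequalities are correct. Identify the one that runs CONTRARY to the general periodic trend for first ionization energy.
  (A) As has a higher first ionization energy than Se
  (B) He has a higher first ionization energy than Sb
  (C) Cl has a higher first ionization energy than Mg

(A)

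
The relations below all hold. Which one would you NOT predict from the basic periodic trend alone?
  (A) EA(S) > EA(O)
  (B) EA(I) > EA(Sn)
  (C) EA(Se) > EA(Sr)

(A)

The general trend: electron affinity increases across a period and decreases down a group.
(A) S (period 3, group 16) vs O (period 2, group 16): the stated order contradicts the simple trend.
(B) I (period 5, group 17) vs Sn (period 5, group 14): the stated order agrees with the simple trend.
(C) Se (period 4, group 16) vs Sr (period 5, group 2): the stated order agrees with the simple trend.
The exception is (A): the compact 2p subshell of O repels the added electron more than S's larger 3p does.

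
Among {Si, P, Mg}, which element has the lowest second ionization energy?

After 1 electron has been removed, what remains? Si⁺ still has 3 valence electrons; P⁺ still has 4 valence electrons; Mg⁺ still has 1 valence electron.
All are still removing valence electrons, so compare the +1 ions as you would atoms: IE_2 generally rises across a period (higher Z_eff) and falls down a group (larger shell), subject to the usual subshell exceptions.
Valence configurations: Si⁺ [Ne]3s²3p¹, P⁺ [Ne]3s²3p², Mg⁺ [Ne]3s¹.
Tabulated IE_2 (kJ/mol): Si 1577, P 1907, Mg 1451.
Hence IE_2: Mg < Si < P.

Mg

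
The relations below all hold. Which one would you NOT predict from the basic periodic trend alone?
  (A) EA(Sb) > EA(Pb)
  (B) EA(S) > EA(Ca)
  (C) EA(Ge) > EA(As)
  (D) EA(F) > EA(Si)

The general trend: electron affinity increases across a period and decreases down a group.
(A) Sb (period 5, group 15) vs Pb (period 6, group 14): the stated order agrees with the simple trend.
(B) S (period 3, group 16) vs Ca (period 4, group 2): the stated order agrees with the simple trend.
(C) Ge (period 4, group 14) vs As (period 4, group 15): the stated order contradicts the simple trend.
(D) F (period 2, group 17) vs Si (period 3, group 14): the stated order agrees with the simple trend.
The exception is (C): adding an electron to As's half-filled 4p³ is unfavourable, so Ge (4p²) has the more exothermic EA.

(C)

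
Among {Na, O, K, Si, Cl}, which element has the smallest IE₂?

Si

The second ionization energy removes an electron from the +1 ion. For each element: Na⁺ is the bare [Ne] core; O⁺ still has 5 valence electrons; K⁺ is the bare [Ar] core; Si⁺ still has 3 valence electrons; Cl⁺ still has 6 valence electrons.
Usually core removal costs more than valence removal, but here the competition is close: a tightly held n=2 valence electron can cost more to remove than an n=3 core electron, so the actual values have to decide it.
Valence configurations: O⁺ [He]2s²2p³, Si⁺ [Ne]3s²3p¹, Cl⁺ [Ne]3s²3p⁴.
Tabulated IE_2 (kJ/mol): Na 4562, O 3388, K 3052, Si 1577, Cl 2298.
Overall IE_2 order: Si < Cl < K < O < Na.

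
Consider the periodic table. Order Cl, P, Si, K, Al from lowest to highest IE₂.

Si < Al < P < Cl < K

After 1 electron has been removed, what remains? Cl⁺ still has 6 valence electrons; P⁺ still has 4 valence electrons; Si⁺ still has 3 valence electrons; K⁺ is the bare [Ar] core; Al⁺ still has 2 valence electrons.
Pulling an electron out of a noble-gas core costs far more than removing a remaining valence electron, so K sits at the high end of IE_2.
Valence configurations: Cl⁺ [Ne]3s²3p⁴, P⁺ [Ne]3s²3p², Si⁺ [Ne]3s²3p¹, Al⁺ [Ne]3s².
Si⁺ loses a lone 3p electron whereas Al⁺ must break into a filled 3s² pair, so IE_2(Al) > IE_2(Si) even though Si has the higher nuclear charge.
The numbers (kJ/mol): Cl 2298, P 1907, Si 1577, K 3052, Al 1817.
So the second ionization energies run Si < Al < P < Cl < K.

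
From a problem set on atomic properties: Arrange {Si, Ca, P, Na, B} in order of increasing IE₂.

Consider each +1 ion: Si⁺ still has 3 valence electrons; Ca⁺ still has 1 valence electron; P⁺ still has 4 valence electrons; Na⁺ is the bare [Ne] core; B⁺ still has 2 valence electrons.
Pulling an electron out of a noble-gas core costs far more than removing a remaining valence electron, so Na sits at the high end of IE_2.
Valence configurations: Si⁺ [Ne]3s²3p¹, Ca⁺ [Ar]4s¹, P⁺ [Ne]3s²3p², B⁺ [He]2s².
Approximate IE_2 values (kJ/mol): Si 1577, Ca 1145, P 1907, Na 4562, B 2427.
Putting it together, IE_2: Ca < Si < P < B < Na.

Ca < Si < P < B < Na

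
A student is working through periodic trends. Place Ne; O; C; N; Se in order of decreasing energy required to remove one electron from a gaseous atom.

Ne > N > O > C > Se

C is in period 2, group 14; N is in period 2, group 15; O is in period 2, group 16; Ne is in period 2, group 18; Se is in period 4, group 16.
Across a period the outer electron is held more tightly (higher IE₁); down a group it sits in a higher shell, more shielded, and comes off more easily.
These span different periods and groups, so the two trends combine.
C > Se: period and group pull opposite ways; the down-group shift dominates (1086 vs 941 kJ/mol).
O > C: both are in period 2; the period trend gives O the larger value.
N > O: this pair runs against the simple trend — see the exception note.
Ne > N: Ne lies to the right of N in period 2, so the across-period effect alone puts Ne higher.
Note the exception: N has a higher first ionization energy than O, contrary to the simple trend — pairing an electron in O's 2p⁴ costs repulsion energy, so O ionizes more easily than half-filled N (2p³).
Tabulated first ionization energy (kJ/mol): C 1086, N 1402, O 1314, Ne 2081, Se 941.
So from highest to lowest: Ne > N > O > C > Se.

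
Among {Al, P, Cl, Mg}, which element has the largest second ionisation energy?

The second ionization energy removes an electron from the +1 ion. For each element: Al⁺ still has 2 valence electrons; P⁺ still has 4 valence electrons; Cl⁺ still has 6 valence electrons; Mg⁺ still has 1 valence electron.
All are still removing valence electrons, so compare the +1 ions as you would atoms: IE_2 generally rises across a period (higher Z_eff) and falls down a group (larger shell), subject to the usual subshell exceptions.
Valence configurations: Al⁺ [Ne]3s², P⁺ [Ne]3s²3p², Cl⁺ [Ne]3s²3p⁴, Mg⁺ [Ne]3s¹.
Tabulated IE_2 (kJ/mol): Al 1817, P 1907, Cl 2298, Mg 1451.
Hence IE_2: Mg < Al < P < Cl.

Cl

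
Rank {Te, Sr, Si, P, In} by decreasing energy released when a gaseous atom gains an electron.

Electron affinity generally becomes more exothermic across a period toward the halogens and less exothermic down a group.
These span different periods and groups, so the two trends combine.
In > Sr: both are in period 5; the period trend gives In the larger value.
P > In: both effects reinforce here, so P is clearly the higher of the two.
Si > P: this pair runs against the simple trend — see the exception note.
Te > Si: period and group pull opposite ways; the across-period shift dominates (190 vs 134 kJ/mol).
Note the exception: Si has a higher electron affinity than P, contrary to the simple trend — adding an electron to P's half-filled 3p³ is unfavourable, so Si (3p²) has the more exothermic EA.
For reference (kJ/mol): Si 134, P 72, Sr 5, In 29, Te 190.
So from highest to lowest: Te > Si > P > In > Sr.

Te > Si > P > In > Sr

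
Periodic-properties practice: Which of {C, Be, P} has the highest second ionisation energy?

C

After 1 electron has been removed, what remains? C⁺ still has 3 valence electrons; Be⁺ still has 1 valence electron; P⁺ still has 4 valence electrons.
All are still removing valence electrons, so compare the +1 ions as you would atoms: IE_2 generally rises across a period (higher Z_eff) and falls down a group (larger shell), subject to the usual subshell exceptions.
Valence configurations: C⁺ [He]2s²2p¹, Be⁺ [He]2s¹, P⁺ [Ne]3s²3p².
Approximate IE_2 values (kJ/mol): C 2353, Be 1757, P 1907.
So the second ionization energies run Be < P < C.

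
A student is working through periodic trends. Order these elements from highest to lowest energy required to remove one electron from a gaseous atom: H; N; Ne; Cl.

IE₁ increases left→right with effective nuclear charge and decreases top→bottom as the valence shell moves farther out.
Here both period and group differ, so the two effects have to be weighed against each other.
H > Cl: the two effects oppose for this pair; the down-group effect wins (1312 vs 1251 kJ/mol).
N > H: the two effects oppose for this pair; the across-period effect wins (1402 vs 1312 kJ/mol).
Ne > N: both are in period 2; the period trend gives Ne the larger value.
Approximate values (kJ/mol): H 1312, N 1402, Ne 2081, Cl 1251.
So from highest to lowest: Ne > N > H > Cl.

Ne > N > H > Cl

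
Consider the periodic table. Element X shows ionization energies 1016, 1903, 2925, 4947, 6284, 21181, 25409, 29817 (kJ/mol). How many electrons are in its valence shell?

Look for the largest jump between consecutive ionization energies: IE6/IE5 ≈ 3.4, far larger than any earlier ratio.
That jump marks the point where a core electron is being removed. So the atom has 5 valence electrons.

5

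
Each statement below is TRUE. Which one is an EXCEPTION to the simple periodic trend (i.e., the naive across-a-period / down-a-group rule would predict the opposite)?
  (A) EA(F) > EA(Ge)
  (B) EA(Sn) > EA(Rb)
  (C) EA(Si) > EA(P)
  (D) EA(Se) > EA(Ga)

The general trend: electron affinity increases across a period and decreases down a group.
(A) F (period 2, group 17) vs Ge (period 4, group 14): the stated order agrees with the simple trend.
(B) Sn (period 5, group 14) vs Rb (period 5, group 1): the stated order agrees with the simple trend.
(C) Si (period 3, group 14) vs P (period 3, group 15): the stated order contradicts the simple trend.
(D) Se (period 4, group 16) vs Ga (period 4, group 13): the stated order agrees with the simple trend.
The exception is (C): adding an electron to P's half-filled 3p³ is unfavourable, so Si (3p²) has the more exothermic EA.

(C)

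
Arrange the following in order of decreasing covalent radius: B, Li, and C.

Li, B, C

Li is in period 2, group 1; B is in period 2, group 13; C is in period 2, group 14.
Across a period the added protons contract the valence shell; down a group each new principal shell makes the atom larger.
All lie in period 2, so atomic radius increases right to left.
So from largest to smallest: Li > B > C.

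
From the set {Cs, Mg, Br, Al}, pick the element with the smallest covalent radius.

Atomic radius shrinks across a period as nuclear charge pulls the same shell inward, and grows down a group as new shells are added.
Here both period and group differ, so the two effects have to be weighed against each other.
Al > Br: period and group pull opposite ways; the across-period shift dominates (126 vs 114 pm).
Mg > Al: Mg lies to the left of Al in period 3, so the across-period effect alone puts Mg larger.
Cs > Mg: both effects reinforce here, so Cs is clearly the larger of the two.
Approximate values (pm): Mg 139, Al 126, Br 114, Cs 232.
The smallest covalent radius among these belongs to Br.

Br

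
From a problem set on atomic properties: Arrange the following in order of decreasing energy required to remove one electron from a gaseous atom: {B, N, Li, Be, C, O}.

Li is in period 2, group 1; Be is in period 2, group 2; B is in period 2, group 13; C is in period 2, group 14; N is in period 2, group 15; O is in period 2, group 16.
Across a period the outer electron is held more tightly (higher IE₁); down a group it sits in a higher shell, more shielded, and comes off more easily.
All lie in period 2; the across-period trend (first ionization energy increases left to right) applies, with the exception below.
Note the exception: Be has a higher first ionization energy than B, contrary to the simple trend — removing B's lone 2p electron is easier than breaking Be's filled 2s².
Note the exception: N has a higher first ionization energy than O, contrary to the simple trend — pairing an electron in O's 2p⁴ costs repulsion energy, so O ionizes more easily than half-filled N (2p³).
Approximate values (kJ/mol): Li 520, Be 900, B 801, C 1086, N 1402, O 1314.
So from highest to lowest: N > O > C > Be > B > Li.

N, O, C, Be, B, Li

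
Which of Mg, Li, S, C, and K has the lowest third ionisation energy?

S

The third ionization energy removes an electron from the +2 ion. For each element: Mg²⁺ is the bare [Ne] core; Li²⁺ is already 1 electron into the core; S²⁺ still has 4 valence electrons; C²⁺ still has 2 valence electrons; K²⁺ is already 1 electron into the core.
Usually core removal costs more than valence removal, but here the competition is close: a tightly held n=2 valence electron can cost more to remove than an n=3 core electron, so the actual values have to decide it.
Valence configurations: S²⁺ [Ne]3s²3p², C²⁺ [He]2s².
The numbers (kJ/mol): Mg 7733, Li 11815, S 3357, C 4620, K 4420.
Hence IE_3: S < K < C < Mg < Li.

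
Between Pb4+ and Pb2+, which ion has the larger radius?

Pb2+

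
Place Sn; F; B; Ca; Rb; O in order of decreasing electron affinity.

B is in period 2, group 13; O is in period 2, group 16; F is in period 2, group 17; Ca is in period 4, group 2; Rb is in period 5, group 1; Sn is in period 5, group 14.
EA tends to increase across a period and decrease down a group, though the pattern is less regular than for IE or radius.
Neither a single period nor a single group — weigh both effects.
B > Ca: both effects reinforce here, so B is clearly the higher of the two.
Rb > B: this pair runs against the simple trend — see the exception note.
Sn > Rb: both are in period 5; the period trend gives Sn the larger value.
O > Sn: both effects reinforce here, so O is clearly the higher of the two.
F > O: both are in period 2; the period trend gives F the larger value.
Note the exception: Rb has a higher electron affinity than B, contrary to the simple trend — B's ns²np¹ configuration gives only a small electron affinity — the sparsely filled np subshell binds an added electron weakly.
Note the exception: Rb has a higher electron affinity than Ca, contrary to the simple trend — adding an electron to Ca (ns²) has to open a new, higher-energy np subshell, which is unfavourable.
Tabulated electron affinity (kJ/mol): B 27, O 141, F 328, Ca 2, Rb 47, Sn 107.
So from highest to lowest: F > O > Sn > Rb > B > Ca.

F, O, Sn, Rb, B, Ca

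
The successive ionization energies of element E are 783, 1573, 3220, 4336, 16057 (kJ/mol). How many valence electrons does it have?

4

Look for the largest jump between consecutive ionization energies: IE5/IE4 ≈ 3.7, far larger than any earlier ratio.
That jump marks the point where a core electron is being removed. So the atom has 4 valence electrons.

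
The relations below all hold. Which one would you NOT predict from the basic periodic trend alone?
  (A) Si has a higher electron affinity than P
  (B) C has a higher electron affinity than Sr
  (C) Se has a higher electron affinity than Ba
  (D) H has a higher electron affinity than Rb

(A)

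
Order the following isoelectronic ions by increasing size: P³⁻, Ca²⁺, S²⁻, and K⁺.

Ca²⁺, K⁺, S²⁻, P³⁻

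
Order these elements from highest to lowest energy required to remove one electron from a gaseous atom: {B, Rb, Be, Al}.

Be is in period 2, group 2; B is in period 2, group 13; Al is in period 3, group 13; Rb is in period 5, group 1.
Removing the outermost electron gets harder across a period and easier down a group.
Here both period and group differ, so the two effects have to be weighed against each other.
Al > Rb: relative to Rb, both the across-period and down-group shifts push Al's first ionization energy up.
B > Al: B sits above Al in group 13, so the down-group effect alone puts B higher.
Be > B: this pair runs against the simple trend — see the exception note.
Note the exception: Be has a higher first ionization energy than B, contrary to the simple trend — removing B's lone 2p electron is easier than breaking Be's filled 2s².
Tabulated first ionization energy (kJ/mol): Be 900, B 801, Al 578, Rb 403.
So from highest to lowest: Be > B > Al > Rb.

Be > B > Al > Rb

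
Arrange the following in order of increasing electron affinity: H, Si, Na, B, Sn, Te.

B < Na < H < Sn < Si < Te

Adding an electron releases more energy for atoms nearer the top right (short of the noble gases).
Here both period and group differ, so the two effects have to be weighed against each other.
Na > B: this pair runs against the simple trend — see the exception note.
H > Na: they share group 1; the group trend gives H the larger value.
Sn > H: period and group pull opposite ways; the across-period shift dominates (107 vs 73 kJ/mol).
Si > Sn: they share group 14; the group trend gives Si the larger value.
Te > Si: period and group pull opposite ways; the across-period shift dominates (190 vs 134 kJ/mol).
Note the exception: Na has a higher electron affinity than B, contrary to the simple trend — B's ns²np¹ configuration gives only a small electron affinity — the sparsely filled np subshell binds an added electron weakly.
Tabulated electron affinity (kJ/mol): H 73, B 27, Na 53, Si 134, Sn 107, Te 190.
So from lowest to highest: B < Na < H < Sn < Si < Te.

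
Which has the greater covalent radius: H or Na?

Na

H is in period 1, group 1; Na is in period 3, group 1.
Atomic radius shrinks across a period as nuclear charge pulls the same shell inward, and grows down a group as new shells are added.
All are in group 1, so atomic radius increases down the group.
So Na has the greater covalent radius (Na > H).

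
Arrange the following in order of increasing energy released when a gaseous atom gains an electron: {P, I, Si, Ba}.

Ba < P < Si < I

Si is in period 3, group 14; P is in period 3, group 15; I is in period 5, group 17; Ba is in period 6, group 2.
Atoms with high Z_eff and room in the valence shell (especially the halogens) have the most exothermic electron affinities.
These span different periods and groups, so the two trends combine.
P > Ba: relative to Ba, both the across-period and down-group shifts push P's electron affinity up.
Si > P: this pair runs against the simple trend — see the exception note.
I > Si: the two effects oppose for this pair; the across-period effect wins (295 vs 134 kJ/mol).
Note the exception: Si has a higher electron affinity than P, contrary to the simple trend — adding an electron to P's half-filled 3p³ is unfavourable, so Si (3p²) has the more exothermic EA.
Approximate values (kJ/mol): Si 134, P 72, I 295, Ba 14.
So from lowest to highest: Ba < P < Si < I.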